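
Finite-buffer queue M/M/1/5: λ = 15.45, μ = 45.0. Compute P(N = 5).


ρ = λ/μ = 15.45/45.0 = 0.3433
P_K = (1−ρ)ρ^K/(1−ρ^(K+1)) = (0.6567·0.004771)/(1 − 0.001638)
= 0.003133/0.998362 = 0.003138

Final: 0.003138


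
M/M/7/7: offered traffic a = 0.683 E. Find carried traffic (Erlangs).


B(7,0.683) = 0.000006949 (Erlang-B)
Carried load = a(1 − B) = 0.683·(1 − 0.000006949) = 0.683·0.999993 = 0.6830 E

Final: 0.6830 Erlangs


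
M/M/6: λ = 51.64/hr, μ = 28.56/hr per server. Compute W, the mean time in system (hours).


a = 1.8081; ρ = 0.3014; P₀ = 0.163831
Lq = P₀·a^c·ρ/(c!(1−ρ)²) = 0.004909
Wq = Lq/λ = 0.004909/51.64 = 0.00009506 hr
W = Wq + 1/μ = 0.00009506 + 0.03501 = 0.03511 hr

Final: 0.03511 hr


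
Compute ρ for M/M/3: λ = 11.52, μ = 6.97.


ρ = λ/(cμ) = 11.52/(3·6.97) = 11.52/20.91 = 0.5509

Final: 0.5509


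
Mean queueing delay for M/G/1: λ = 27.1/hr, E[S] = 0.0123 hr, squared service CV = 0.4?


ρ = λ·E[S] = 27.1·0.0123 = 0.3333
E[S²] = E[S]²(1+C_s²) = 0.0123²·(1+0.4) = 0.0002118
Wq = λ·E[S²]/(2(1−ρ)) = 27.1·0.0002118/(2·0.6667) = 0.004305 hr

Final: 0.004305 hr


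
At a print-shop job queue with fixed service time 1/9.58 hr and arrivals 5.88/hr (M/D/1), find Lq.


ρ = 5.88/9.58 = 0.6138
M/D/1: Lq = ρ²/(2(1−ρ)) = 0.3767/(2·0.3862) = 0.48771

Final: 0.48771


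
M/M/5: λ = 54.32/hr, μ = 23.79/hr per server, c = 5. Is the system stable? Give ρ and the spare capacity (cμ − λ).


Total capacity cμ = 5·23.79 = 118.95/hr
ρ = λ/(cμ) = 54.32/118.95 = 0.4567
Stable ⇔ ρ < 1: YES
Spare capacity = cμ − λ = 118.95 − 54.32 = 64.63/hr

Final: ρ = 0.4567; stable; margin = 64.63/hr


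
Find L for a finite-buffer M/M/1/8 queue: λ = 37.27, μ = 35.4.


ρ = 37.27/35.4 = 1.0528
L = ρ[1 − (K+1)ρ^K + Kρ^(K+1)] / [(1−ρ)(1−ρ^(K+1))]
Numerator: 1.0528·(1 − 9·1.509555 + 8·1.589297) = 0.135163
Denominator: (-0.05282)·(-0.589297) = 0.031130
L = 0.135163/0.031130 = 4.3419

Final: 4.3419


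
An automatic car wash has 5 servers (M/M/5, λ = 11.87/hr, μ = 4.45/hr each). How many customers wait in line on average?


a = λ/μ = 2.6674; ρ = a/5 = 0.5335
P₀ = 0.067071
Lq = P₀·a^c·ρ / (c!·(1−ρ)²) = 0.067071·135.03724·0.5335/(120·0.21764)
= 0.18501

Final: 0.18501


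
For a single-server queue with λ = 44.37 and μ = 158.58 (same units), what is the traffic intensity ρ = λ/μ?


ρ = λ/μ = 44.37/158.58 = 0.2798

Final: 0.2798


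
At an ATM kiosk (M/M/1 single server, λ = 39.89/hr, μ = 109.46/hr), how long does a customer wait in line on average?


ρ = 39.89/109.46 = 0.3644
Wq = ρ/(μ−λ) = 0.3644/(109.46 − 39.89) = 0.3644/69.57 = 0.005238 hr

Final: 0.005238 hr


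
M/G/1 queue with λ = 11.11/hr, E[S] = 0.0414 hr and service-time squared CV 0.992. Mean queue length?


ρ = λ·E[S] = 11.11·0.0414 = 0.4600
Lq = ρ²(1+C_s²)/(2(1−ρ)) = 0.2116·(1+0.992)/(2·0.5400)
= 0.2116·1.9920/1.0801 = 0.39017

Final: 0.39017


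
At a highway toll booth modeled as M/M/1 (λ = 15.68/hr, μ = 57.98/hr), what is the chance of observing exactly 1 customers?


ρ = 15.68/57.98 = 0.2704
P_n = (1−ρ)·ρ^n = (1 − 0.2704)·0.2704^1 = 0.7296·0.270438 = 0.197301

Final: 0.197301


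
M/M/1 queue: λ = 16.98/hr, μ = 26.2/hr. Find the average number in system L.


ρ = λ/μ = 16.98/26.2 = 0.6481
L = ρ/(1−ρ) = 0.6481/(1 − 0.6481) = 0.6481/0.3519 = 1.8416

Final: 1.8416


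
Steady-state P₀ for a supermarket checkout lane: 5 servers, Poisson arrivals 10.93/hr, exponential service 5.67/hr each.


a = λ/μ = 10.93/5.67 = 1.9277; ρ = a/c = 0.3855
Σ_{k=0}^{4} a^k/k! (terms k=0..4) = 1.00000 + 1.92769 + 1.85799 + 1.19388 + 0.57536 = 6.55492
Tail: a^5/(5!(1−ρ)) = 26.61862/(120·0.6145) = 0.36100
P₀ = 1/(6.55492 + 0.36100) = 1/6.91592 = 0.144594

Final: 0.144594


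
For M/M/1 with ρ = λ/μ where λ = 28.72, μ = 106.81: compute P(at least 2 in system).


ρ = 28.72/106.81 = 0.2689
P(N ≥ n) = ρ^n = 0.2689^2 = 0.072301

Final: 0.072301


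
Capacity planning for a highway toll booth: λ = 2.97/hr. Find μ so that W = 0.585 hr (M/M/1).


W = 1/(μ−λ) ⇒ μ − λ = 1/W = 1/0.585 = 1.7094
μ = λ + 1/W = 2.97 + 1.7094 = 4.6794 per hr

Final: 4.6794 /hr


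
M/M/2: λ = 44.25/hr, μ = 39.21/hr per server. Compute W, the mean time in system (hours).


a = 1.1285; ρ = 0.5643; P₀ = 0.278552
Lq = P₀·a^c·ρ/(c!(1−ρ)²) = 0.52718
Wq = Lq/λ = 0.52718/44.25 = 0.01191 hr
W = Wq + 1/μ = 0.01191 + 0.02550 = 0.03742 hr

Final: 0.03742 hr


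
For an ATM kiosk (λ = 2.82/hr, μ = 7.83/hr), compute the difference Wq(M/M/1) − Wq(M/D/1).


ρ = 2.82/7.83 = 0.3602
Wq(M/M/1) = ρ/(μ−λ) = 0.3602/5.01 = 0.07189 hr
Wq(M/D/1) = ρ/(2(μ−λ)) = 0.03594 hr
Savings = 0.07189 − 0.03594 = 0.03594 hr

Final: 0.03594 hr


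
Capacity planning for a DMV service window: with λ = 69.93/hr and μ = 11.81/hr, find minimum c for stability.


Stability requires cμ > λ ⇔ c > λ/μ.
λ/μ = 69.93/11.81 = 5.9213
Minimum integer c = ⌊5.9213⌋ + 1 = 6
Check: 6·11.81 = 70.86 > 69.93, while 5·11.81 = 59.05 ≤ 69.93

Final: 6 servers


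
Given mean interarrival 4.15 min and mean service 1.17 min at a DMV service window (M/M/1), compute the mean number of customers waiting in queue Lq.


λ = 60/4.15 = 14.4578 /hr
μ = 60/1.17 = 51.2821 /hr
ρ = λ/μ = 14.4578/51.2821 = 0.2819
Lq = ρ²/(1−ρ) = 0.07948/0.7181 = 0.1107

Final: 0.1107


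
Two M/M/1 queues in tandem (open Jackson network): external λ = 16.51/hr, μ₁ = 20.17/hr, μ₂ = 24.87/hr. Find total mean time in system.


Each node sees arrival rate λ = 16.51/hr (tandem ⇒ throughput preserved).
W₁ = 1/(μ₁−λ) = 1/(20.17−16.51) = 0.27322 hr
W₂ = 1/(μ₂−λ) = 1/(24.87−16.51) = 0.11962 hr
W_total = W₁ + W₂ = 0.27322 + 0.11962 = 0.39284 hr

Final: 0.39284 hr


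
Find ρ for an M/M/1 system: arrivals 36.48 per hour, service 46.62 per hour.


ρ = λ/μ = 36.48/46.62 = 0.7825

Final: 0.7825


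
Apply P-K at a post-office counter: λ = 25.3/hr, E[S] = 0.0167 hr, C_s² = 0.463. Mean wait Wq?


ρ = λ·E[S] = 25.3·0.0167 = 0.4225
E[S²] = E[S]²(1+C_s²) = 0.0167²·(1+0.463) = 0.0004080
Wq = λ·E[S²]/(2(1−ρ)) = 25.3·0.0004080/(2·0.5775) = 0.008938 hr

Final: 0.008938 hr


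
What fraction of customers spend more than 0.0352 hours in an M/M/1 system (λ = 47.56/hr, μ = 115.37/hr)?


W ~ Exponential(μ−λ) for M/M/1.
μ − λ = 115.37 − 47.56 = 67.8100
P(W > t) = e^{−(μ−λ)t} = e^{−2.3869} = 0.091913

Final: 0.091913


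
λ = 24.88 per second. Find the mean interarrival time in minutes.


Mean interarrival time = 1/λ = 1/24.88 second = 0.04019 second
In minutes: 0.04019 × 0.0166667 = 0.0006699 min

Final: 0.0006699 min


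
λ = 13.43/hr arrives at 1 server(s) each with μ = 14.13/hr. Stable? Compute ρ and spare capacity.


Total capacity cμ = 1·14.13 = 14.13/hr
ρ = λ/(cμ) = 13.43/14.13 = 0.9505
Stable ⇔ ρ < 1: YES
Spare capacity = cμ − λ = 14.13 − 13.43 = 0.70/hr

Final: ρ = 0.9505; stable; margin = 0.70/hr


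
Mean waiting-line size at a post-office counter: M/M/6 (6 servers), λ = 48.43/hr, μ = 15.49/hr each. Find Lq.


a = λ/μ = 3.1265; ρ = a/6 = 0.5211
P₀ = 0.042941
Lq = P₀·a^c·ρ / (c!·(1−ρ)²) = 0.042941·934.06760·0.5211/(720·0.22936)
= 0.12657

Final: 0.12657


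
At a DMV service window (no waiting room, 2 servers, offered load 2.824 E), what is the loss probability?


B(c,a) = (a^c/c!) / Σ_{k=0}^{c} a^k/k!
a^2/2! = 3.987488
Σ terms (k=0..2): 1.00000 + 2.82400 + 3.98749 = 7.811488
B = 3.987488/7.811488 = 0.510465

Final: 0.510465


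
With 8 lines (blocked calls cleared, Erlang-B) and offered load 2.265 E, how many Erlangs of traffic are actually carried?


B(8,2.265) = 0.001785 (Erlang-B)
Carried load = a(1 − B) = 2.265·(1 − 0.001785) = 2.265·0.998215 = 2.2610 E

Final: 2.2610 Erlangs


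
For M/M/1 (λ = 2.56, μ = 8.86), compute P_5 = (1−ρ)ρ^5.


ρ = 2.56/8.86 = 0.2889
P_n = (1−ρ)·ρ^n = (1 − 0.2889)·0.2889^5 = 0.7111·0.002014 = 0.001432

Final: 0.001432


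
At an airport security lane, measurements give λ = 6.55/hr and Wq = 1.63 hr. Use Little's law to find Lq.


Lq = λWq = 6.55·1.63 = 10.6765

Final: 10.6765


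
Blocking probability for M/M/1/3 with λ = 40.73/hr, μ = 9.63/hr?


ρ = λ/μ = 40.73/9.63 = 4.2295
P_K = (1−ρ)ρ^K/(1−ρ^(K+1)) = (-3.2295·75.659657)/(1 − 320.001852)
= -244.342195/-319.001852 = 0.765959

Final: 0.765959


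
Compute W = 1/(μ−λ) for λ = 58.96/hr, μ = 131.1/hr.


W = 1/(μ−λ) = 1/(131.1 − 58.96) = 1/72.14 = 0.01386 hr

Final: 0.01386 hr


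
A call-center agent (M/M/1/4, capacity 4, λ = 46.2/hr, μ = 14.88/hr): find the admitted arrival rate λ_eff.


ρ = 3.1048; P_K = (1−ρ)ρ^4/(1−ρ^5) = 0.680280
λ_eff = λ(1 − P_K) = 46.2·(1 − 0.680280) = 46.2·0.319720 = 14.7711 /hr

Final: 14.7711 /hr


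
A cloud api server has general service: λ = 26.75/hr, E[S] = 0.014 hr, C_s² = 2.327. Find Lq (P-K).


ρ = λ·E[S] = 26.75·0.014 = 0.3745
Lq = ρ²(1+C_s²)/(2(1−ρ)) = 0.1403·(1+2.327)/(2·0.6255)
= 0.1403·3.3270/1.2510 = 0.37299

Final: 0.37299


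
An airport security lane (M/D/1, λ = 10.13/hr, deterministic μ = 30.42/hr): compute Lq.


ρ = 10.13/30.42 = 0.3330
M/D/1: Lq = ρ²/(2(1−ρ)) = 0.1109/(2·0.6670) = 0.08313

Final: 0.08313


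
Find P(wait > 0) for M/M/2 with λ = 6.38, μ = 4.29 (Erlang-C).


a = λ/μ = 1.4872; ρ = a/2 = 0.7436
P₀ = 0.147059 (from M/M/c formula)
C(c,a) = [a^c/(c!(1−ρ))]·P₀ = [2.21170/(2·0.2564)]·0.147059
= 4.31282·0.147059 = 0.634238

Final: 0.634238


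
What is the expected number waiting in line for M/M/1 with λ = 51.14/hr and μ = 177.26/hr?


ρ = 51.14/177.26 = 0.2885
Lq = ρ²/(1−ρ) = 0.08323/0.7115 = 0.1170

Final: 0.1170


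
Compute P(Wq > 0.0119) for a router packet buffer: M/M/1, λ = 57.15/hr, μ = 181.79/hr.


ρ = 57.15/181.79 = 0.3144
P(Wq > t) = ρ·e^{−(μ−λ)t} = 0.3144·e^{−1.4832}
= 0.3144·0.226907 = 0.071334

Final: 0.071334


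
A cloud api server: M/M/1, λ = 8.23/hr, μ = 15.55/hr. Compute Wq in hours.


ρ = 8.23/15.55 = 0.5293
Wq = ρ/(μ−λ) = 0.5293/(15.55 − 8.23) = 0.5293/7.32 = 0.07230 hr

Final: 0.07230 hr


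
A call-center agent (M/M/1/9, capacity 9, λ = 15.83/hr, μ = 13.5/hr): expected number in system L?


ρ = 15.83/13.5 = 1.1726
L = ρ[1 − (K+1)ρ^K + Kρ^(K+1)] / [(1−ρ)(1−ρ^(K+1))]
Numerator: 1.1726·(1 − 10·4.191064 + 9·4.914411) = 3.891900
Denominator: (-0.1726)·(-3.914411) = 0.675598
L = 3.891900/0.675598 = 5.7607

Final: 5.7607


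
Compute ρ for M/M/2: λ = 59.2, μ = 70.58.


ρ = λ/(cμ) = 59.2/(2·70.58) = 59.2/141.16 = 0.4194

Final: 0.4194


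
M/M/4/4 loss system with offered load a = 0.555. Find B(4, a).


B(c,a) = (a^c/c!) / Σ_{k=0}^{c} a^k/k!
a^4/4! = 0.003953
Σ terms (k=0..4): 1.00000 + 0.55500 + 0.15401 + 0.02849 + 0.003953 = 1.741458
B = 0.003953/1.741458 = 0.002270

Final: 0.002270


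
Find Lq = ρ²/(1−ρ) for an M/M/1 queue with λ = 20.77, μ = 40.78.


ρ = 20.77/40.78 = 0.5093
Lq = ρ²/(1−ρ) = 0.2594/0.4907 = 0.5287

Final: 0.5287


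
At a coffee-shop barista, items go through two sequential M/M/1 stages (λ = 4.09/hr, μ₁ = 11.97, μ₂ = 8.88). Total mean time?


Each node sees arrival rate λ = 4.09/hr (tandem ⇒ throughput preserved).
W₁ = 1/(μ₁−λ) = 1/(11.97−4.09) = 0.12690 hr
W₂ = 1/(μ₂−λ) = 1/(8.88−4.09) = 0.20877 hr
W_total = W₁ + W₂ = 0.12690 + 0.20877 = 0.33567 hr

Final: 0.33567 hr


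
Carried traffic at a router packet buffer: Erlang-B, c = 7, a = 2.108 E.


B(7,2.108) = 0.004465 (Erlang-B)
Carried load = a(1 − B) = 2.108·(1 − 0.004465) = 2.108·0.995535 = 2.0986 E

Final: 2.0986 Erlangs


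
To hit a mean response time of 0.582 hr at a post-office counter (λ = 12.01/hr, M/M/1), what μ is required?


W = 1/(μ−λ) ⇒ μ − λ = 1/W = 1/0.582 = 1.7182
μ = λ + 1/W = 12.01 + 1.7182 = 13.7282 per hr

Final: 13.7282 /hr


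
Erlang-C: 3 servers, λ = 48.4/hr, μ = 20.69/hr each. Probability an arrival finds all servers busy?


a = λ/μ = 2.3393; ρ = a/3 = 0.7798
P₀ = 0.063439 (from M/M/c formula)
C(c,a) = [a^c/(c!(1−ρ))]·P₀ = [12.80132/(6·0.2202)]·0.063439
= 9.68761·0.063439 = 0.614577

Final: 0.614577


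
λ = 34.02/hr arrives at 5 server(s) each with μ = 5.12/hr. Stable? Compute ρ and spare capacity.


Total capacity cμ = 5·5.12 = 25.60/hr
ρ = λ/(cμ) = 34.02/25.60 = 1.3289
Stable ⇔ ρ < 1: NO
Spare capacity = cμ − λ = 25.60 − 34.02 = -8.42/hr

Final: ρ = 1.3289; unstable; margin = -8.42/hr


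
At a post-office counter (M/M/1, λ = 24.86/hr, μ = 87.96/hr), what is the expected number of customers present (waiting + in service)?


ρ = λ/μ = 24.86/87.96 = 0.2826
L = ρ/(1−ρ) = 0.2826/(1 − 0.2826) = 0.2826/0.7174 = 0.3940

Final: 0.3940


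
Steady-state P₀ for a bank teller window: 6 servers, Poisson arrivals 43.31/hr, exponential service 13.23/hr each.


a = λ/μ = 43.31/13.23 = 3.2736; ρ = a/c = 0.5456
Σ_{k=0}^{5} a^k/k! (terms k=0..5) = 1.00000 + 3.27362 + 5.35830 + 5.84701 + 4.78522 + 3.13300 = 23.39715
Tail: a^6/(6!(1−ρ)) = 1230.75055/(720·0.4544) = 3.76186
P₀ = 1/(23.39715 + 3.76186) = 1/27.15901 = 0.036820

Final: 0.036820


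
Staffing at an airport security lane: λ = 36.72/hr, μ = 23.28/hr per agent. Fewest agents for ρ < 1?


Stability requires cμ > λ ⇔ c > λ/μ.
λ/μ = 36.72/23.28 = 1.5773
Minimum integer c = ⌊1.5773⌋ + 1 = 2
Check: 2·23.28 = 46.56 > 36.72, while 1·23.28 = 23.28 ≤ 36.72

Final: 2 servers


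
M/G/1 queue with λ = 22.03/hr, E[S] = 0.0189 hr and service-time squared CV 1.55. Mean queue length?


ρ = λ·E[S] = 22.03·0.0189 = 0.4164
Lq = ρ²(1+C_s²)/(2(1−ρ)) = 0.1734·(1+1.55)/(2·0.5836)
= 0.1734·2.5500/1.1673 = 0.37872

Final: 0.37872


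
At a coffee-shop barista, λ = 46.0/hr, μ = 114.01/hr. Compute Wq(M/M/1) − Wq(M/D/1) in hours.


ρ = 46.0/114.01 = 0.4035
Wq(M/M/1) = ρ/(μ−λ) = 0.4035/68.01 = 0.005933 hr
Wq(M/D/1) = ρ/(2(μ−λ)) = 0.002966 hr
Savings = 0.005933 − 0.002966 = 0.002966 hr

Final: 0.002966 hr


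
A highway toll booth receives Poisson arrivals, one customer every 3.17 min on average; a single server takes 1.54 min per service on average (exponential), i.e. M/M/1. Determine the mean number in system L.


λ = 60/3.17 = 18.9274 /hr
μ = 60/1.54 = 38.9610 /hr
ρ = λ/μ = 18.9274/38.9610 = 0.4858
L = ρ/(1−ρ) = 0.4858/0.5142 = 0.9448

Final: 0.9448


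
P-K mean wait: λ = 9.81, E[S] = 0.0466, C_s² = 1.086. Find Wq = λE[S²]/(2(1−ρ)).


ρ = λ·E[S] = 9.81·0.0466 = 0.4571
E[S²] = E[S]²(1+C_s²) = 0.0466²·(1+1.086) = 0.004530
Wq = λ·E[S²]/(2(1−ρ)) = 9.81·0.004530/(2·0.5429) = 0.04093 hr

Final: 0.04093 hr


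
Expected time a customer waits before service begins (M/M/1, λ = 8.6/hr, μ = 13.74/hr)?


ρ = 8.6/13.74 = 0.6259
Wq = ρ/(μ−λ) = 0.6259/(13.74 − 8.6) = 0.6259/5.14 = 0.1218 hr

Final: 0.1218 hr


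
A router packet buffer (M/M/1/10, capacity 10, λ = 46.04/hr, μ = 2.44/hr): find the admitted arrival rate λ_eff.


ρ = 18.8689; P_K = (1−ρ)ρ^10/(1−ρ^11) = 0.947003
λ_eff = λ(1 − P_K) = 46.04·(1 − 0.947003) = 46.04·0.052997 = 2.4400 /hr

Final: 2.4400 /hr


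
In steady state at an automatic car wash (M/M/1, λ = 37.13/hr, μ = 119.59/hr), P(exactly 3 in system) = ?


ρ = 37.13/119.59 = 0.3105
P_n = (1−ρ)·ρ^n = (1 − 0.3105)·0.3105^3 = 0.6895·0.029929 = 0.020637

Final: 0.020637


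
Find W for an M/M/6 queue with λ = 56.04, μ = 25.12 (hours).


a = 2.2309; ρ = 0.3718; P₀ = 0.107125
Lq = P₀·a^c·ρ/(c!(1−ρ)²) = 0.01728
Wq = Lq/λ = 0.01728/56.04 = 0.0003084 hr
W = Wq + 1/μ = 0.0003084 + 0.03981 = 0.04012 hr

Final: 0.04012 hr


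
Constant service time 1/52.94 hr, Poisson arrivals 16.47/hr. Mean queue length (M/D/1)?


ρ = 16.47/52.94 = 0.3111
M/D/1: Lq = ρ²/(2(1−ρ)) = 0.09679/(2·0.6889) = 0.07025

Final: 0.07025


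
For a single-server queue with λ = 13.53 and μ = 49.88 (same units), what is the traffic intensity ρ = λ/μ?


ρ = λ/μ = 13.53/49.88 = 0.2713

Final: 0.2713


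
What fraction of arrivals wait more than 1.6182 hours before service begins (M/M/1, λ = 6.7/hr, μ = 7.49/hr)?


ρ = 6.7/7.49 = 0.8945
P(Wq > t) = ρ·e^{−(μ−λ)t} = 0.8945·e^{−1.2784}
= 0.8945·0.278489 = 0.249115

Final: 0.249115


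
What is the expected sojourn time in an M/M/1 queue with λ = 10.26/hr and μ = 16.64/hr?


W = 1/(μ−λ) = 1/(16.64 − 10.26) = 1/6.38 = 0.1567 hr

Final: 0.1567 hr


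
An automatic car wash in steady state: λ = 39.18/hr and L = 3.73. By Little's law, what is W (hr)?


W = L/λ = 3.73/39.18 = 0.09520 hr

Final: 0.09520 hr


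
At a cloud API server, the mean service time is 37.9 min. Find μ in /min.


μ = 1/(service time) in consistent units.
1 minute = 1 min, so μ = 1/37.9 = 0.02639 per minute

Final: 0.02639 /min


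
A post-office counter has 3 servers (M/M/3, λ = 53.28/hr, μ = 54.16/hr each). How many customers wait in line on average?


a = λ/μ = 0.9838; ρ = a/3 = 0.3279
P₀ = 0.369860
Lq = P₀·a^c·ρ / (c!·(1−ρ)²) = 0.369860·0.95204·0.3279/(6·0.45170)
= 0.04261

Final: 0.04261


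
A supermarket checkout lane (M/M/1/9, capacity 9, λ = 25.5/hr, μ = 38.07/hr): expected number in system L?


ρ = 25.5/38.07 = 0.6698
L = ρ[1 − (K+1)ρ^K + Kρ^(K+1)] / [(1−ρ)(1−ρ^(K+1))]
Numerator: 0.6698·(1 − 10·0.027140 + 9·0.018179) = 0.597618
Denominator: (0.3302)·(0.981821) = 0.324179
L = 0.597618/0.324179 = 1.8435

Final: 1.8435


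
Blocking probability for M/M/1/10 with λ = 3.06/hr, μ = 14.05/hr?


ρ = λ/μ = 3.06/14.05 = 0.2178
P_K = (1−ρ)ρ^K/(1−ρ^(K+1)) = (0.7822·0.0000002401)/(1 − 0.00000005230)
= 0.0000001878/1.000000 = 0.0000001878

Final: 0.0000001878


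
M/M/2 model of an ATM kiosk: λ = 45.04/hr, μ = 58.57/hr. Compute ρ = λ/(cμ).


ρ = λ/(cμ) = 45.04/(2·58.57) = 45.04/117.14 = 0.3845

Final: 0.3845


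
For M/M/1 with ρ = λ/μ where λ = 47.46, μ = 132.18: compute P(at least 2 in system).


ρ = 47.46/132.18 = 0.3591
P(N ≥ n) = ρ^n = 0.3591^2 = 0.128921

Final: 0.128921


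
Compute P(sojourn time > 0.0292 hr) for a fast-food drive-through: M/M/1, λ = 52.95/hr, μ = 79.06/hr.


W ~ Exponential(μ−λ) for M/M/1.
μ − λ = 79.06 − 52.95 = 26.1100
P(W > t) = e^{−(μ−λ)t} = e^{−0.7624} = 0.466540

Final: 0.466540


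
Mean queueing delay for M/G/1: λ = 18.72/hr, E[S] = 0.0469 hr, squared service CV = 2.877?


ρ = λ·E[S] = 18.72·0.0469 = 0.8780
E[S²] = E[S]²(1+C_s²) = 0.0469²·(1+2.877) = 0.008528
Wq = λ·E[S²]/(2(1−ρ)) = 18.72·0.008528/(2·0.1220) = 0.65410 hr

Final: 0.65410 hr


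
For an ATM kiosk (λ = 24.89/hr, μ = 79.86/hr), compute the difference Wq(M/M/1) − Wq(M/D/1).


ρ = 24.89/79.86 = 0.3117
Wq(M/M/1) = ρ/(μ−λ) = 0.3117/54.97 = 0.005670 hr
Wq(M/D/1) = ρ/(2(μ−λ)) = 0.002835 hr
Savings = 0.005670 − 0.002835 = 0.002835 hr

Final: 0.002835 hr


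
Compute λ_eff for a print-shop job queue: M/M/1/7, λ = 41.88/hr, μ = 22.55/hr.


ρ = 1.8572; P_K = (1−ρ)ρ^7/(1−ρ^8) = 0.464841
λ_eff = λ(1 − P_K) = 41.88·(1 − 0.464841) = 41.88·0.535159 = 22.4125 /hr

Final: 22.4125 /hr


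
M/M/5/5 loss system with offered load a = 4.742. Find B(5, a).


B(c,a) = (a^c/c!) / Σ_{k=0}^{c} a^k/k!
a^5/5! = 19.981427
Σ terms (k=0..5): 1.00000 + 4.74200 + 11.24328 + 17.77188 + 21.06857 + 19.98143 = 75.807155
B = 19.981427/75.807155 = 0.263582

Final: 0.263582


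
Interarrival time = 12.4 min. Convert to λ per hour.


λ = 1/(interarrival time) in consistent units.
1 hour = 60 min, so λ = 60/12.4 = 4.8387 per hour

Final: 4.8387 /hr


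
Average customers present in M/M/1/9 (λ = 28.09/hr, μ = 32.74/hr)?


ρ = 28.09/32.74 = 0.8580
L = ρ[1 − (K+1)ρ^K + Kρ^(K+1)] / [(1−ρ)(1−ρ^(K+1))]
Numerator: 0.8580·(1 − 10·0.251917 + 9·0.216138) = 0.365555
Denominator: (0.1420)·(0.783862) = 0.111330
L = 0.365555/0.111330 = 3.2835

Final: 3.2835


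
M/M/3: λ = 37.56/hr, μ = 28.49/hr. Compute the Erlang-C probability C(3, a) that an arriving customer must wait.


a = λ/μ = 1.3184; ρ = a/3 = 0.4395
P₀ = 0.258486 (from M/M/c formula)
C(c,a) = [a^c/(c!(1−ρ))]·P₀ = [2.29139/(6·0.5605)]·0.258486
= 0.68130·0.258486 = 0.176105

Final: 0.176105


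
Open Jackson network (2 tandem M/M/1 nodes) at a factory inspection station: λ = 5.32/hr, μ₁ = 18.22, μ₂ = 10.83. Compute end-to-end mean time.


Each node sees arrival rate λ = 5.32/hr (tandem ⇒ throughput preserved).
W₁ = 1/(μ₁−λ) = 1/(18.22−5.32) = 0.07752 hr
W₂ = 1/(μ₂−λ) = 1/(10.83−5.32) = 0.18149 hr
W_total = W₁ + W₂ = 0.07752 + 0.18149 = 0.25901 hr

Final: 0.25901 hr


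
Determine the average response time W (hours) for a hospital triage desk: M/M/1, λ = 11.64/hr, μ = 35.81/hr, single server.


W = 1/(μ−λ) = 1/(35.81 − 11.64) = 1/24.17 = 0.04137 hr

Final: 0.04137 hr


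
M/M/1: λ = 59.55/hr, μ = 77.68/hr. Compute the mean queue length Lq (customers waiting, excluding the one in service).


ρ = 59.55/77.68 = 0.7666
Lq = ρ²/(1−ρ) = 0.5877/0.2334 = 2.5180

Final: 2.5180


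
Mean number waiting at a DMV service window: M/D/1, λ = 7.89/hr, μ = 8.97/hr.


ρ = 7.89/8.97 = 0.8796
M/D/1: Lq = ρ²/(2(1−ρ)) = 0.7737/(2·0.1204) = 3.21298

Final: 3.21298


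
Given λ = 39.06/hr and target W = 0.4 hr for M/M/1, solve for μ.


W = 1/(μ−λ) ⇒ μ − λ = 1/W = 1/0.4 = 2.5000
μ = λ + 1/W = 39.06 + 2.5000 = 41.5600 per hr

Final: 41.5600 /hr


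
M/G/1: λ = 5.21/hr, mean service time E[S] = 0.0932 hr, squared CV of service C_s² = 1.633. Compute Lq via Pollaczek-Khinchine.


ρ = λ·E[S] = 5.21·0.0932 = 0.4856
Lq = ρ²(1+C_s²)/(2(1−ρ)) = 0.2358·(1+1.633)/(2·0.5144)
= 0.2358·2.6330/1.0289 = 0.60340

Final: 0.60340


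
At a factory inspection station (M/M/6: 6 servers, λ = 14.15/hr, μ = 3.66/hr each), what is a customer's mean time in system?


a = 3.8661; ρ = 0.6444; P₀ = 0.019411
Lq = P₀·a^c·ρ/(c!(1−ρ)²) = 0.45862
Wq = Lq/λ = 0.45862/14.15 = 0.03241 hr
W = Wq + 1/μ = 0.03241 + 0.27322 = 0.30564 hr

Final: 0.30564 hr


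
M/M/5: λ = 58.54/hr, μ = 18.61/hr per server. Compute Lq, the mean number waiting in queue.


a = λ/μ = 3.1456; ρ = a/5 = 0.6291
P₀ = 0.039556
Lq = P₀·a^c·ρ / (c!·(1−ρ)²) = 0.039556·307.98653·0.6291/(120·0.13755)
= 0.46435

Final: 0.46435


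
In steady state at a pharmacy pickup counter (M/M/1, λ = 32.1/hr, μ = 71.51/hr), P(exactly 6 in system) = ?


ρ = 32.1/71.51 = 0.4489
P_n = (1−ρ)·ρ^n = (1 − 0.4489)·0.4489^6 = 0.5511·0.008181 = 0.004509

Final: 0.004509


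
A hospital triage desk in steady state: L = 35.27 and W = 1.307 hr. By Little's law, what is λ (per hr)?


λ = L/W = 35.27/1.307 = 26.9855 /hr

Final: 26.9855 /hr


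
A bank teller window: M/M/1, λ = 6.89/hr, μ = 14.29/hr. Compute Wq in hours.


ρ = 6.89/14.29 = 0.4822
Wq = ρ/(μ−λ) = 0.4822/(14.29 − 6.89) = 0.4822/7.40 = 0.06516 hr

Final: 0.06516 hr


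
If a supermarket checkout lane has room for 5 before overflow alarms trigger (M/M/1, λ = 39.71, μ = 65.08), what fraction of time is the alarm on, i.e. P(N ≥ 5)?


ρ = 39.71/65.08 = 0.6102
P(N ≥ n) = ρ^n = 0.6102^5 = 0.084579

Final: 0.084579


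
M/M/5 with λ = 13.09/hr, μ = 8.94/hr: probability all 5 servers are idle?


a = λ/μ = 13.09/8.94 = 1.4642; ρ = a/c = 0.2928
Σ_{k=0}^{4} a^k/k! (terms k=0..4) = 1.00000 + 1.46421 + 1.07195 + 0.52318 + 0.19151 = 4.25085
Tail: a^5/(5!(1−ρ)) = 6.72993/(120·0.7072) = 0.07931
P₀ = 1/(4.25085 + 0.07931) = 1/4.33016 = 0.230938

Final: 0.230938


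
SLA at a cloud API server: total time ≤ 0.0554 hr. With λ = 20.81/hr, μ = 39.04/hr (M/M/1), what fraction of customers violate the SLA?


W ~ Exponential(μ−λ) for M/M/1.
μ − λ = 39.04 − 20.81 = 18.2300
P(W > t) = e^{−(μ−λ)t} = e^{−1.0099} = 0.364240

Final: 0.364240


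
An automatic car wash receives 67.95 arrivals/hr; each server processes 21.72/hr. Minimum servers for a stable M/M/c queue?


Stability requires cμ > λ ⇔ c > λ/μ.
λ/μ = 67.95/21.72 = 3.1285
Minimum integer c = ⌊3.1285⌋ + 1 = 4
Check: 4·21.72 = 86.88 > 67.95, while 3·21.72 = 65.16 ≤ 67.95

Final: 4 servers


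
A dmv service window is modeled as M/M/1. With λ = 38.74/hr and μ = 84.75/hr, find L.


ρ = λ/μ = 38.74/84.75 = 0.4571
L = ρ/(1−ρ) = 0.4571/(1 − 0.4571) = 0.4571/0.5429 = 0.8420

Final: 0.8420


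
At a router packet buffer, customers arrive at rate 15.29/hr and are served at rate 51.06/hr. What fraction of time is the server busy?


ρ = λ/μ = 15.29/51.06 = 0.2995

Final: 0.2995


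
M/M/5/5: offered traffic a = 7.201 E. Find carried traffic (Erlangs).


B(5,7.201) = 0.436385 (Erlang-B)
Carried load = a(1 − B) = 7.201·(1 − 0.436385) = 7.201·0.563615 = 4.0586 E

Final: 4.0586 Erlangs


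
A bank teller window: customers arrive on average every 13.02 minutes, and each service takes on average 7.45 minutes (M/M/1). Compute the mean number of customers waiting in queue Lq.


λ = 60/13.02 = 4.6083 /hr
μ = 60/7.45 = 8.0537 /hr
ρ = λ/μ = 4.6083/8.0537 = 0.5722
Lq = ρ²/(1−ρ) = 0.3274/0.4278 = 0.7653

Final: 0.7653


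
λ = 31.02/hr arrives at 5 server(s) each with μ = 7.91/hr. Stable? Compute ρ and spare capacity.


Total capacity cμ = 5·7.91 = 39.55/hr
ρ = λ/(cμ) = 31.02/39.55 = 0.7843
Stable ⇔ ρ < 1: YES
Spare capacity = cμ − λ = 39.55 − 31.02 = 8.53/hr

Final: ρ = 0.7843; stable; margin = 8.53/hr


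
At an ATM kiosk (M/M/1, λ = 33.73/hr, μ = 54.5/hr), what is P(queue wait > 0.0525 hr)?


ρ = 33.73/54.5 = 0.6189
P(Wq > t) = ρ·e^{−(μ−λ)t} = 0.6189·e^{−1.0904}
= 0.6189·0.336074 = 0.207996

Final: 0.207996


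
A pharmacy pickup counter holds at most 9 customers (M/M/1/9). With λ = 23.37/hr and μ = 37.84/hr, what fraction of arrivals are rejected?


ρ = λ/μ = 23.37/37.84 = 0.6176
P_K = (1−ρ)ρ^K/(1−ρ^(K+1)) = (0.3824·0.013073)/(1 − 0.008074)
= 0.004999/0.991926 = 0.005040

Final: 0.005040


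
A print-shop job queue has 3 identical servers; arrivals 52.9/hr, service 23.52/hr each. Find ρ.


ρ = λ/(cμ) = 52.9/(3·23.52) = 52.9/70.56 = 0.7497

Final: 0.7497


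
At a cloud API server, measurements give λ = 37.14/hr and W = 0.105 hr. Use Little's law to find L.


L = λW = 37.14·0.105 = 3.8997

Final: 3.8997


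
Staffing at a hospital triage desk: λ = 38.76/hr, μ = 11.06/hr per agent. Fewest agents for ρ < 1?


Stability requires cμ > λ ⇔ c > λ/μ.
λ/μ = 38.76/11.06 = 3.5045
Minimum integer c = ⌊3.5045⌋ + 1 = 4
Check: 4·11.06 = 44.24 > 38.76, while 3·11.06 = 33.18 ≤ 38.76

Final: 4 servers


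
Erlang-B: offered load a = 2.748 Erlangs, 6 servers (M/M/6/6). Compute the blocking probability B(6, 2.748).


B(c,a) = (a^c/c!) / Σ_{k=0}^{c} a^k/k!
a^6/6! = 0.598092
Σ terms (k=0..6): 1.00000 + 2.74800 + 3.77575 + 3.45859 + 2.37605 + 1.30588 + 0.59809 = 15.262361
B = 0.598092/15.262361 = 0.039187

Final: 0.039187


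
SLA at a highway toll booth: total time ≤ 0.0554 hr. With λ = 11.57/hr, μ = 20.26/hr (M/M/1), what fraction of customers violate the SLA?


W ~ Exponential(μ−λ) for M/M/1.
μ − λ = 20.26 − 11.57 = 8.6900
P(W > t) = e^{−(μ−λ)t} = e^{−0.4814} = 0.617902

Final: 0.617902


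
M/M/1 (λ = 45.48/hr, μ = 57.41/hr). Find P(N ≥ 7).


ρ = 45.48/57.41 = 0.7922
P(N ≥ n) = ρ^n = 0.7922^7 = 0.195808

Final: 0.195808


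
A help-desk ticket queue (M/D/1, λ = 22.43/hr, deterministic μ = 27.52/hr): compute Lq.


ρ = 22.43/27.52 = 0.8150
M/D/1: Lq = ρ²/(2(1−ρ)) = 0.6643/(2·0.1850) = 1.79582

Final: 1.79582


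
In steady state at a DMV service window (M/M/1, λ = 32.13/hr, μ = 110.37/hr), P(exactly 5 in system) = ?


ρ = 32.13/110.37 = 0.2911
P_n = (1−ρ)·ρ^n = (1 − 0.2911)·0.2911^5 = 0.7089·0.002091 = 0.001482

Final: 0.001482


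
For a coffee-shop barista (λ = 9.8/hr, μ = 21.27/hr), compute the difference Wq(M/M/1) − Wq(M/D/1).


ρ = 9.8/21.27 = 0.4607
Wq(M/M/1) = ρ/(μ−λ) = 0.4607/11.47 = 0.04017 hr
Wq(M/D/1) = ρ/(2(μ−λ)) = 0.02008 hr
Savings = 0.04017 − 0.02008 = 0.02008 hr

Final: 0.02008 hr


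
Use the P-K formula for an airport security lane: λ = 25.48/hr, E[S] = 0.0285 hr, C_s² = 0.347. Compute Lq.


ρ = λ·E[S] = 25.48·0.0285 = 0.7262
Lq = ρ²(1+C_s²)/(2(1−ρ)) = 0.5273·(1+0.347)/(2·0.2738)
= 0.5273·1.3470/0.5476 = 1.29706

Final: 1.29706


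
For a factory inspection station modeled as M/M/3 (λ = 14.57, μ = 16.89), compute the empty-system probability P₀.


a = λ/μ = 14.57/16.89 = 0.8626; ρ = a/c = 0.2875
Σ_{k=0}^{2} a^k/k! (terms k=0..2) = 1.00000 + 0.86264 + 0.37207 = 2.23472
Tail: a^3/(3!(1−ρ)) = 0.64193/(6·0.7125) = 0.15017
P₀ = 1/(2.23472 + 0.15017) = 1/2.38488 = 0.419307

Final: 0.419307


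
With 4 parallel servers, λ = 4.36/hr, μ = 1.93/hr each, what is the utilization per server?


ρ = λ/(cμ) = 4.36/(4·1.93) = 4.36/7.72 = 0.5648

Final: 0.5648


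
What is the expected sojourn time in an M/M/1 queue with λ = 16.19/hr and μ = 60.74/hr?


W = 1/(μ−λ) = 1/(60.74 − 16.19) = 1/44.55 = 0.02245 hr

Final: 0.02245 hr


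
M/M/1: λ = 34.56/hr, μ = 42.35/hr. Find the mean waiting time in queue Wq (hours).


ρ = 34.56/42.35 = 0.8161
Wq = ρ/(μ−λ) = 0.8161/(42.35 − 34.56) = 0.8161/7.79 = 0.1048 hr

Final: 0.1048 hr


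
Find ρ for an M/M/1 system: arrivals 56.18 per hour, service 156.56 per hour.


ρ = λ/μ = 56.18/156.56 = 0.3588

Final: 0.3588


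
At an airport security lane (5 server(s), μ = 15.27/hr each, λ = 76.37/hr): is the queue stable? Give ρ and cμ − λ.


Total capacity cμ = 5·15.27 = 76.35/hr
ρ = λ/(cμ) = 76.37/76.35 = 1.0003
Stable ⇔ ρ < 1: NO
Spare capacity = cμ − λ = 76.35 − 76.37 = -0.02/hr

Final: ρ = 1.0003; unstable; margin = -0.02/hr


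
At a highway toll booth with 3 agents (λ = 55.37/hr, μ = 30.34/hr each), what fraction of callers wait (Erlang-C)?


a = λ/μ = 1.8250; ρ = a/3 = 0.6083
P₀ = 0.141309 (from M/M/c formula)
C(c,a) = [a^c/(c!(1−ρ))]·P₀ = [6.07823/(6·0.3917)]·0.141309
= 2.58644·0.141309 = 0.365487

Final: 0.365487


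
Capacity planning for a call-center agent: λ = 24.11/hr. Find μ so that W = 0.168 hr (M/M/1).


W = 1/(μ−λ) ⇒ μ − λ = 1/W = 1/0.168 = 5.9524
μ = λ + 1/W = 24.11 + 5.9524 = 30.0624 per hr

Final: 30.0624 /hr


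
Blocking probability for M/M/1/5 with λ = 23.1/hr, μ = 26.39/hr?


ρ = λ/μ = 23.1/26.39 = 0.8753
P_K = (1−ρ)ρ^K/(1−ρ^(K+1)) = (0.1247·0.513881)/(1 − 0.449817)
= 0.064065/0.550183 = 0.116443

Final: 0.116443


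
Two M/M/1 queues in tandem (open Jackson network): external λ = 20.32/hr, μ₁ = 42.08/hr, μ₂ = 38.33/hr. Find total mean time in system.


Each node sees arrival rate λ = 20.32/hr (tandem ⇒ throughput preserved).
W₁ = 1/(μ₁−λ) = 1/(42.08−20.32) = 0.04596 hr
W₂ = 1/(μ₂−λ) = 1/(38.33−20.32) = 0.05552 hr
W_total = W₁ + W₂ = 0.04596 + 0.05552 = 0.10148 hr

Final: 0.10148 hr


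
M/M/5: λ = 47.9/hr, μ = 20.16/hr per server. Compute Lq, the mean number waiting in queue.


a = λ/μ = 2.3760; ρ = a/5 = 0.4752
P₀ = 0.091203
Lq = P₀·a^c·ρ / (c!·(1−ρ)²) = 0.091203·75.72250·0.4752/(120·0.27542)
= 0.09930

Final: 0.09930


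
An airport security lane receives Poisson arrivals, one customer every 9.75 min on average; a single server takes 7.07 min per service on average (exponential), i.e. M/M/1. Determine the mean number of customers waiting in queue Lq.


λ = 60/9.75 = 6.1538 /hr
μ = 60/7.07 = 8.4866 /hr
ρ = λ/μ = 6.1538/8.4866 = 0.7251
Lq = ρ²/(1−ρ) = 0.5258/0.2749 = 1.9129

Final: 1.9129


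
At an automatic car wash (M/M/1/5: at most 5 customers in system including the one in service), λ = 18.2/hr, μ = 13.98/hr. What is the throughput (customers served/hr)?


ρ = 1.3019; P_K = (1−ρ)ρ^5/(1−ρ^6) = 0.291807
λ_eff = λ(1 − P_K) = 18.2·(1 − 0.291807) = 18.2·0.708193 = 12.8891 /hr

Final: 12.8891 /hr


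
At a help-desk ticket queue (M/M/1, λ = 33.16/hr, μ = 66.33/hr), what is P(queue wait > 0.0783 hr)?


ρ = 33.16/66.33 = 0.4999
P(Wq > t) = ρ·e^{−(μ−λ)t} = 0.4999·e^{−2.5972}
= 0.4999·0.074481 = 0.037235

Final: 0.037235


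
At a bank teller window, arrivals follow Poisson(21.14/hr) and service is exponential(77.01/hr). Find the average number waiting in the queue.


ρ = 21.14/77.01 = 0.2745
Lq = ρ²/(1−ρ) = 0.07536/0.7255 = 0.1039

Final: 0.1039


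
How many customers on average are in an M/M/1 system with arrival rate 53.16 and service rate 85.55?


ρ = λ/μ = 53.16/85.55 = 0.6214
L = ρ/(1−ρ) = 0.6214/(1 − 0.6214) = 0.6214/0.3786 = 1.6412

Final: 1.6412


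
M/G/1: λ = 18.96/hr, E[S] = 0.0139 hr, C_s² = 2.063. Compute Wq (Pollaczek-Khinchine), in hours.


ρ = λ·E[S] = 18.96·0.0139 = 0.2635
E[S²] = E[S]²(1+C_s²) = 0.0139²·(1+2.063) = 0.0005918
Wq = λ·E[S²]/(2(1−ρ)) = 18.96·0.0005918/(2·0.7365) = 0.007618 hr

Final: 0.007618 hr


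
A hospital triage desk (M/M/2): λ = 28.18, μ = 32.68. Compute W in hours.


a = 0.8623; ρ = 0.4312; P₀ = 0.397477
Lq = P₀·a^c·ρ/(c!(1−ρ)²) = 0.19689
Wq = Lq/λ = 0.19689/28.18 = 0.006987 hr
W = Wq + 1/μ = 0.006987 + 0.03060 = 0.03759 hr

Final: 0.03759 hr


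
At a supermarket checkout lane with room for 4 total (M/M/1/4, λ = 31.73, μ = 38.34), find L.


ρ = 31.73/38.34 = 0.8276
L = ρ[1 − (K+1)ρ^K + Kρ^(K+1)] / [(1−ρ)(1−ρ^(K+1))]
Numerator: 0.8276·(1 − 5·0.469107 + 4·0.388231) = 0.171633
Denominator: (0.1724)·(0.611769) = 0.105472
L = 0.171633/0.105472 = 1.6273

Final: 1.6273


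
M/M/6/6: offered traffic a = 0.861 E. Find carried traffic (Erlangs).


B(6,0.861) = 0.0002392 (Erlang-B)
Carried load = a(1 − B) = 0.861·(1 − 0.0002392) = 0.861·0.999761 = 0.8608 E

Final: 0.8608 Erlangs


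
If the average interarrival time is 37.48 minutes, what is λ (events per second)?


λ = 1/(interarrival time) in consistent units.
1 second = 0.0166667 min, so λ = 0.0166667/37.48 = 0.0004447 per second

Final: 0.0004447 /sec


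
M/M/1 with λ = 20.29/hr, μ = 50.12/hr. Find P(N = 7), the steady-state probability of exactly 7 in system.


ρ = 20.29/50.12 = 0.4048
P_n = (1−ρ)·ρ^n = (1 − 0.4048)·0.4048^7 = 0.5952·0.001782 = 0.001061

Final: 0.001061


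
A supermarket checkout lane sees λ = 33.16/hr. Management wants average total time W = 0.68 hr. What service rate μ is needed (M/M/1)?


W = 1/(μ−λ) ⇒ μ − λ = 1/W = 1/0.68 = 1.4706
μ = λ + 1/W = 33.16 + 1.4706 = 34.6306 per hr

Final: 34.6306 /hr


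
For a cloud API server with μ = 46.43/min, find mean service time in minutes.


Mean service time = 1/μ = 1/46.43 minute = 0.02154 minute
In minutes: 0.02154 × 1 = 0.02154 min

Final: 0.02154 min


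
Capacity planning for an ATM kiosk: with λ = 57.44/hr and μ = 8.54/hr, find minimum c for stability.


Stability requires cμ > λ ⇔ c > λ/μ.
λ/μ = 57.44/8.54 = 6.7260
Minimum integer c = ⌊6.7260⌋ + 1 = 7
Check: 7·8.54 = 59.78 > 57.44, while 6·8.54 = 51.24 ≤ 57.44

Final: 7 servers


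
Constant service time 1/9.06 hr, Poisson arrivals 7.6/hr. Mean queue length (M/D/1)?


ρ = 7.6/9.06 = 0.8389
M/D/1: Lq = ρ²/(2(1−ρ)) = 0.7037/(2·0.1611) = 2.18331

Final: 2.18331


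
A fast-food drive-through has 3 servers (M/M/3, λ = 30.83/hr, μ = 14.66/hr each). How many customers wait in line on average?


a = λ/μ = 2.1030; ρ = a/3 = 0.7010
P₀ = 0.095250
Lq = P₀·a^c·ρ / (c!·(1−ρ)²) = 0.095250·9.30076·0.7010/(6·0.08940)
= 1.15774

Final: 1.15774


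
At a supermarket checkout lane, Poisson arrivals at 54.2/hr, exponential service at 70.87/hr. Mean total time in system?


W = 1/(μ−λ) = 1/(70.87 − 54.2) = 1/16.67 = 0.05999 hr

Final: 0.05999 hr


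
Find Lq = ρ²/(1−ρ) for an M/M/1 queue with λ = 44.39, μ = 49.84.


ρ = 44.39/49.84 = 0.8907
Lq = ρ²/(1−ρ) = 0.7933/0.1093 = 7.2543

Final: 7.2543


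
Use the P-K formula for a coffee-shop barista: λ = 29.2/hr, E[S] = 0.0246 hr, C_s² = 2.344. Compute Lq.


ρ = λ·E[S] = 29.2·0.0246 = 0.7183
Lq = ρ²(1+C_s²)/(2(1−ρ)) = 0.5160·(1+2.344)/(2·0.2817)
= 0.5160·3.3440/0.5634 = 3.06278

Final: 3.06278


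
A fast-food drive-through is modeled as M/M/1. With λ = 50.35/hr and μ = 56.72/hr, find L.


ρ = λ/μ = 50.35/56.72 = 0.8877
L = ρ/(1−ρ) = 0.8877/(1 − 0.8877) = 0.8877/0.1123 = 7.9042

Final: 7.9042


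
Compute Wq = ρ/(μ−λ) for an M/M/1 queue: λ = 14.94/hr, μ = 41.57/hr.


ρ = 14.94/41.57 = 0.3594
Wq = ρ/(μ−λ) = 0.3594/(41.57 − 14.94) = 0.3594/26.63 = 0.01350 hr

Final: 0.01350 hr


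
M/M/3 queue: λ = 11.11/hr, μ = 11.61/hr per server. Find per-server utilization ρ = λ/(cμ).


ρ = λ/(cμ) = 11.11/(3·11.61) = 11.11/34.83 = 0.3190

Final: 0.3190


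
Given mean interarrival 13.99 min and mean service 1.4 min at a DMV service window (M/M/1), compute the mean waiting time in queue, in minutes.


λ = 60/13.99 = 4.2888 /hr
μ = 60/1.4 = 42.8571 /hr
ρ = λ/μ = 4.2888/42.8571 = 0.1001
Wq = ρ/(μ−λ) = 0.1001/(42.8571−4.2888) = 0.002595 hr
In minutes: 0.002595·60 = 0.1557 min

Final: 0.1557 min


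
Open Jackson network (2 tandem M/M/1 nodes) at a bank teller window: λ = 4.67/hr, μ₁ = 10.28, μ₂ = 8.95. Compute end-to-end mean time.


Each node sees arrival rate λ = 4.67/hr (tandem ⇒ throughput preserved).
W₁ = 1/(μ₁−λ) = 1/(10.28−4.67) = 0.17825 hr
W₂ = 1/(μ₂−λ) = 1/(8.95−4.67) = 0.23364 hr
W_total = W₁ + W₂ = 0.17825 + 0.23364 = 0.41190 hr

Final: 0.41190 hr


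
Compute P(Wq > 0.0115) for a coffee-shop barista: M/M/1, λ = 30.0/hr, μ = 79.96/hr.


ρ = 30.0/79.96 = 0.3752
P(Wq > t) = ρ·e^{−(μ−λ)t} = 0.3752·e^{−0.5745}
= 0.3752·0.562964 = 0.211217

Final: 0.211217


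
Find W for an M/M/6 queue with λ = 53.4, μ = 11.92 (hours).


a = 4.4799; ρ = 0.7466; P₀ = 0.009378
Lq = P₀·a^c·ρ/(c!(1−ρ)²) = 1.22470
Wq = Lq/λ = 1.22470/53.4 = 0.02293 hr
W = Wq + 1/μ = 0.02293 + 0.08389 = 0.10683 hr

Final: 0.10683 hr


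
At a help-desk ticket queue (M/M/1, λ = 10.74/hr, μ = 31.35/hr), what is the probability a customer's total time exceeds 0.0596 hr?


W ~ Exponential(μ−λ) for M/M/1.
μ − λ = 31.35 − 10.74 = 20.6100
P(W > t) = e^{−(μ−λ)t} = e^{−1.2284} = 0.292774

Final: 0.292774


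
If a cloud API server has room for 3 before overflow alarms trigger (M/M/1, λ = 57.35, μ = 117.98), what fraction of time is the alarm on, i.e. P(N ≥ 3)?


ρ = 57.35/117.98 = 0.4861
P(N ≥ n) = ρ^n = 0.4861^3 = 0.114862

Final: 0.114862


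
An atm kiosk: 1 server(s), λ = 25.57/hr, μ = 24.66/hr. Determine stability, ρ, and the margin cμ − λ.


Total capacity cμ = 1·24.66 = 24.66/hr
ρ = λ/(cμ) = 25.57/24.66 = 1.0369
Stable ⇔ ρ < 1: NO
Spare capacity = cμ − λ = 24.66 − 25.57 = -0.91/hr

Final: ρ = 1.0369; unstable; margin = -0.91/hr


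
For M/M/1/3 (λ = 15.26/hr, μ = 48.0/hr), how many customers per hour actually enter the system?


ρ = 0.3179; P_K = (1−ρ)ρ^3/(1−ρ^4) = 0.022143
λ_eff = λ(1 − P_K) = 15.26·(1 − 0.022143) = 15.26·0.977857 = 14.9221 /hr

Final: 14.9221 /hr
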